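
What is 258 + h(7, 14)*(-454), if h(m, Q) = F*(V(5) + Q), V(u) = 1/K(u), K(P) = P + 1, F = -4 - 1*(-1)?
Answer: 19553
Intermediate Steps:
F = -3 (F = -4 + 1 = -3)
K(P) = 1 + P
V(u) = 1/(1 + u)
h(m, Q) = -½ - 3*Q (h(m, Q) = -3*(1/(1 + 5) + Q) = -3*(1/6 + Q) = -3*(⅙ + Q) = -½ - 3*Q)
258 + h(7, 14)*(-454) = 258 + (-½ - 3*14)*(-454) = 258 + (-½ - 42)*(-454) = 258 - 85/2*(-454) = 258 + 19295 = 19553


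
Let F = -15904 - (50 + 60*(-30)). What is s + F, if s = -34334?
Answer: -48488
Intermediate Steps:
F = -14154 (F = -15904 - (50 - 1800) = -15904 - 1*(-1750) = -15904 + 1750 = -14154)
s + F = -34334 - 14154 = -48488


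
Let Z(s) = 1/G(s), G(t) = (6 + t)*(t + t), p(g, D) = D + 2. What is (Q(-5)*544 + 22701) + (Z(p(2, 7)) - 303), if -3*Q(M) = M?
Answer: 6292261/270 ≈ 23305.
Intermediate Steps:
p(g, D) = 2 + D
Q(M) = -M/3
G(t) = 2*t*(6 + t) (G(t) = (6 + t)*(2*t) = 2*t*(6 + t))
Z(s) = 1/(2*s*(6 + s))
(Q(-5)*544 + 22701) + (Z(p(2, 7)) - 303) = (-1/3*(-5)*544 + 22701) + (1/(2*(2 + 7)*(6 + (2 + 7))) - 303) = ((5/3)*544 + 22701) + ((1/2)/(9*(6 + 9)) - 303) = (2720/3 + 22701) + ((1/2)*(1/9)/15 - 303) = 70823/3 + ((1/2)*(1/9)*(1/15) - 303) = 70823/3 + (1/270 - 303) = 70823/3 - 81809/270 = 6292261/270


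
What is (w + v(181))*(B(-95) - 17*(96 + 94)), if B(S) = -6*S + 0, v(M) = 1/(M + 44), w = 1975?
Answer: -236408032/45 ≈ -5.2535e+6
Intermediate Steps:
v(M) = 1/(44 + M)
B(S) = -6*S
(w + v(181))*(B(-95) - 17*(96 + 94)) = (1975 + 1/(44 + 181))*(-6*(-95) - 17*(96 + 94)) = (1975 + 1/225)*(570 - 17*190) = (1975 + 1/225)*(570 - 3230) = (444376/225)*(-2660) = -236408032/45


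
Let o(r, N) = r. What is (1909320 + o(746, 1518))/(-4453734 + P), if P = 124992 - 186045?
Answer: -1910066/4514787 ≈ -0.42307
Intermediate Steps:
P = -61053
(1909320 + o(746, 1518))/(-4453734 + P) = (1909320 + 746)/(-4453734 - 61053) = 1910066/(-4514787) = 1910066*(-1/4514787) = -1910066/4514787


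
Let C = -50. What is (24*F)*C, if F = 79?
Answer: -94800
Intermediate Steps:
(24*F)*C = (24*79)*(-50) = 1896*(-50) = -94800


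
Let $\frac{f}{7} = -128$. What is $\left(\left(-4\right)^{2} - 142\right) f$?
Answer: $112896$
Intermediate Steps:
$f = -896$ ($f = 7 \left(-128\right) = -896$)
$\left(\left(-4\right)^{2} - 142\right) f = \left(\left(-4\right)^{2} - 142\right) \left(-896\right) = \left(16 - 142\right) \left(-896\right) = \left(-126\right) \left(-896\right) = 112896$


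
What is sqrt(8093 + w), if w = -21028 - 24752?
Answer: 13*I*sqrt(223) ≈ 194.13*I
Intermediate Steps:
w = -45780
sqrt(8093 + w) = sqrt(8093 - 45780) = sqrt(-37687) = 13*I*sqrt(223)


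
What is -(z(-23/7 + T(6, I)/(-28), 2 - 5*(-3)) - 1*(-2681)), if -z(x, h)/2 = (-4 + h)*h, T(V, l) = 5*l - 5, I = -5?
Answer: -2239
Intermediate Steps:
T(V, l) = -5 + 5*l
z(x, h) = -2*h*(-4 + h) (z(x, h) = -2*(-4 + h)*h = -2*h*(-4 + h))
-(z(-23/7 + T(6, I)/(-28), 2 - 5*(-3)) - 1*(-2681)) = -(2*(2 - 5*(-3))*(4 - (2 - 5*(-3))) - 1*(-2681)) = -(2*(2 + 15)*(4 - (2 + 15)) + 2681) = -(2*17*(4 - 1*17) + 2681) = -(2*17*(4 - 17) + 2681) = -(2*17*(-13) + 2681) = -(-442 + 2681) = -1*2239 = -2239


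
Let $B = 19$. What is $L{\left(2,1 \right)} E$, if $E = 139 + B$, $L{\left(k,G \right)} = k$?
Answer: $316$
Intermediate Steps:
$E = 158$ ($E = 139 + 19 = 158$)
$L{\left(2,1 \right)} E = 2 \cdot 158 = 316$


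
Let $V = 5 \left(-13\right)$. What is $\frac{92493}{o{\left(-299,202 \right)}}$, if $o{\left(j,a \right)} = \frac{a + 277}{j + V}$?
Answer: $- \frac{33667452}{479} \approx -70287.0$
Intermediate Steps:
$V = -65$
$o{\left(j,a \right)} = \frac{277 + a}{-65 + j}$ ($o{\left(j,a \right)} = \frac{a + 277}{j - 65} = \frac{277 + a}{-65 + j}$)
$\frac{92493}{o{\left(-299,202 \right)}} = \frac{92493}{\frac{1}{-65 - 299} \left(277 + 202\right)} = \frac{92493}{\frac{1}{-364} \cdot 479} = \frac{92493}{\left(- \frac{1}{364}\right) 479} = \frac{92493}{- \frac{479}{364}} = 92493 \left(- \frac{364}{479}\right) = - \frac{33667452}{479}$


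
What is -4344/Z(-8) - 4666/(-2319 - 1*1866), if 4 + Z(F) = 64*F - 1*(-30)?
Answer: 126218/12555 ≈ 10.053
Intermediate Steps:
Z(F) = 26 + 64*F (Z(F) = -4 + (64*F - 1*(-30)) = -4 + (64*F + 30) = -4 + (30 + 64*F) = 26 + 64*F)
-4344/Z(-8) - 4666/(-2319 - 1*1866) = -4344/(26 + 64*(-8)) - 4666/(-2319 - 1*1866) = -4344/(26 - 512) - 4666/(-2319 - 1866) = -4344/(-486) - 4666/(-4185) = -4344*(-1/486) - 4666*(-1/4185) = 724/81 + 4666/4185 = 126218/12555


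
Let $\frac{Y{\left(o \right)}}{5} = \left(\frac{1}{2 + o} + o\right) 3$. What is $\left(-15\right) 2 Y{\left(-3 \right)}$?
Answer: $1800$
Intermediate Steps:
$Y{\left(o \right)} = 15 o + \frac{15}{2 + o}$ ($Y{\left(o \right)} = 5 \left(\frac{1}{2 + o} + o\right) 3 = 5 \left(o + \frac{1}{2 + o}\right) 3 = 5 \left(3 o + \frac{3}{2 + o}\right) = 15 o + \frac{15}{2 + o}$)
$\left(-15\right) 2 Y{\left(-3 \right)} = \left(-15\right) 2 \frac{15 \left(1 + \left(-3\right)^{2} + 2 \left(-3\right)\right)}{2 - 3} = - 30 \frac{15 \left(1 + 9 - 6\right)}{-1} = - 30 \cdot 15 \left(-1\right) 4 = \left(-30\right) \left(-60\right) = 1800$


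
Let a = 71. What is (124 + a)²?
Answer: 38025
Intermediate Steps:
(124 + a)² = (124 + 71)² = 195² = 38025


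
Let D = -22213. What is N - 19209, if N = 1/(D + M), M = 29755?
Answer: -144874277/7542 ≈ -19209.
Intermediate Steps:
N = 1/7542 (N = 1/(-22213 + 29755) = 1/7542 ≈ 0.00013259)
N - 19209 = 1/7542 - 19209 = -144874277/7542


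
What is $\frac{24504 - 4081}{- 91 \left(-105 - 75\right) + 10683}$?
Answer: $\frac{20423}{27063} \approx 0.75465$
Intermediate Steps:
$\frac{24504 - 4081}{- 91 \left(-105 - 75\right) + 10683} = \frac{20423}{\left(-91\right) \left(-180\right) + 10683} = \frac{20423}{16380 + 10683} = \frac{20423}{27063}$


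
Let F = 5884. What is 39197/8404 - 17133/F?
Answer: 10831177/6181142 ≈ 1.7523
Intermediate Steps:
39197/8404 - 17133/F = 39197/8404 - 17133/5884 = 10831177/6181142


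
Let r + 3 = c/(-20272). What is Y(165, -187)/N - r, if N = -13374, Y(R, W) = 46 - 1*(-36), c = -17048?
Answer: 36480683/16944858 ≈ 2.1529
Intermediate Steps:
Y(R, W) = 82 (Y(R, W) = 46 + 36 = 82)
r = -5471/2534 (r = -3 - 17048/(-20272) = -3 - 17048*(-1/20272) = -3 + 2131/2534 = -5471/2534 ≈ -2.1590)
Y(165, -187)/N - r = 82/(-13374) - 1*(-5471/2534) = 82*(-1/13374) + 5471/2534 = -41/6687 + 5471/2534 = 36480683/16944858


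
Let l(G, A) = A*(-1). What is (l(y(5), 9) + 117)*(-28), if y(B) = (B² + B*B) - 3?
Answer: -3024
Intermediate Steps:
y(B) = -3 + 2*B² (y(B) = (B² + B²) - 3 = 2*B² - 3 = -3 + 2*B²)
l(G, A) = -A
(l(y(5), 9) + 117)*(-28) = (-1*9 + 117)*(-28) = (-9 + 117)*(-28) = 108*(-28) = -3024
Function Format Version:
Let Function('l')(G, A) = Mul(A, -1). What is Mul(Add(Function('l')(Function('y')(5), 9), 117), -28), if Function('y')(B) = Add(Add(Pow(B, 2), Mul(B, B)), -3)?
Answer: -3024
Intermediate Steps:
Function('y')(B) = Add(-3, Mul(2, Pow(B, 2))) (Function('y')(B) = Add(Add(Pow(B, 2), Pow(B, 2)), -3) = Add(Mul(2, Pow(B, 2)), -3) = Add(-3, Mul(2, Pow(B, 2))))
Function('l')(G, A) = Mul(-1, A)
Mul(Add(Function('l')(Function('y')(5), 9), 117), -28) = Mul(Add(Mul(-1, 9), 117), -28) = Mul(Add(-9, 117), -28) = Mul(108, -28) = -3024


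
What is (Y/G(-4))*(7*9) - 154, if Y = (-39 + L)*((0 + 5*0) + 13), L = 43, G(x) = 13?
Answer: 98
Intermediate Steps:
Y = 52 (Y = (-39 + 43)*((0 + 5*0) + 13) = 4*((0 + 0) + 13) = 4*(0 + 13) = 4*13 = 52)
(Y/G(-4))*(7*9) - 154 = (52/13)*(7*9) - 154 = (52*(1/13))*63 - 154 = 4*63 - 154 = 252 - 154 = 98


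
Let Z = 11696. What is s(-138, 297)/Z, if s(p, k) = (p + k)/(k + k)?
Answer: 53/2315808 ≈ 2.2886e-5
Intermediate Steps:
s(p, k) = (k + p)/(2*k) (s(p, k) = (k + p)/((2*k)) = (k + p)*(1/(2*k)) = (k + p)/(2*k))
s(-138, 297)/Z = ((½)*(297 - 138)/297)/11696 = ((½)*(1/297)*159)*(1/11696) = (53/198)*(1/11696) = 53/2315808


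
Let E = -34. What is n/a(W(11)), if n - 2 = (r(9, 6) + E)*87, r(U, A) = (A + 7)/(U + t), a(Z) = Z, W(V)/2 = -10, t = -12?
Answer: 3333/20 ≈ 166.65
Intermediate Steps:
W(V) = -20 (W(V) = 2*(-10) = -20)
r(U, A) = (7 + A)/(-12 + U) (r(U, A) = (A + 7)/(U - 12) = (7 + A)/(-12 + U))
n = -3333 (n = 2 + ((7 + 6)/(-12 + 9) - 34)*87 = 2 + (13/(-3) - 34)*87 = 2 + (-⅓*13 - 34)*87 = 2 + (-13/3 - 34)*87 = 2 - 115/3*87 = 2 - 3335 = -3333)
n/a(W(11)) = -3333/(-20) = -3333*(-1/20) = 3333/20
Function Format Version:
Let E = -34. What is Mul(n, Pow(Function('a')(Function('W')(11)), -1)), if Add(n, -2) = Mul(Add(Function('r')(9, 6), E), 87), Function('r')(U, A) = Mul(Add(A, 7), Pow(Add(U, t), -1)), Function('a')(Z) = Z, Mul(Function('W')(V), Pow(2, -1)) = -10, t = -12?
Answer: Rational(3333, 20) ≈ 166.65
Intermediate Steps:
Function('W')(V) = -20 (Function('W')(V) = Mul(2, -10) = -20)
Function('r')(U, A) = Mul(Pow(Add(-12, U), -1), Add(7, A)) (Function('r')(U, A) = Mul(Add(A, 7), Pow(Add(U, -12), -1)) = Mul(Add(7, A), Pow(Add(-12, U), -1)) = Mul(Pow(Add(-12, U), -1), Add(7, A)))
n = -3333 (n = Add(2, Mul(Add(Mul(Pow(Add(-12, 9), -1), Add(7, 6)), -34), 87)) = Add(2, Mul(Add(Mul(Pow(-3, -1), 13), -34), 87)) = Add(2, Mul(Add(Mul(Rational(-1, 3), 13), -34), 87)) = Add(2, Mul(Add(Rational(-13, 3), -34), 87)) = Add(2, Mul(Rational(-115, 3), 87)) = Add(2, -3335) = -3333)
Mul(n, Pow(Function('a')(Function('W')(11)), -1)) = Mul(-3333, Pow(-20, -1)) = Mul(-3333, Rational(-1, 20)) = Rational(3333, 20)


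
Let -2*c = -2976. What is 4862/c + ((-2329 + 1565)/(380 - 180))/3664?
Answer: 55652137/17037600 ≈ 3.2664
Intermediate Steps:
c = 1488 (c = -½*(-2976) = 1488)
4862/c + ((-2329 + 1565)/(380 - 180))/3664 = 4862/1488 + ((-2329 + 1565)/(380 - 180))/3664 = 4862*(1/1488) - 764/200*(1/3664) = 2431/744 - 764*1/200*(1/3664) = 2431/744 - 191/50*1/3664 = 2431/744 - 191/183200 = 55652137/17037600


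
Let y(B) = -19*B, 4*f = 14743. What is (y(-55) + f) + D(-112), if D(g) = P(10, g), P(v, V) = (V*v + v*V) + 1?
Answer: 9967/4 ≈ 2491.8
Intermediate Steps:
f = 14743/4 (f = (1/4)*14743 = 14743/4 ≈ 3685.8)
P(v, V) = 1 + 2*V*v (P(v, V) = (V*v + V*v) + 1 = 2*V*v + 1 = 1 + 2*V*v)
D(g) = 1 + 20*g (D(g) = 1 + 2*g*10 = 1 + 20*g)
(y(-55) + f) + D(-112) = (-19*(-55) + 14743/4) + (1 + 20*(-112)) = (1045 + 14743/4) + (1 - 2240) = 18923/4 - 2239 = 9967/4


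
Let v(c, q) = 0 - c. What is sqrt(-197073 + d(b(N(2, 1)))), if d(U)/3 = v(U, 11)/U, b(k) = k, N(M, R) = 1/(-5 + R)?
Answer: 2*I*sqrt(49269) ≈ 443.93*I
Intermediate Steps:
v(c, q) = -c
d(U) = -3 (d(U) = 3*((-U)/U) = 3*(-1) = -3)
sqrt(-197073 + d(b(N(2, 1)))) = sqrt(-197073 - 3) = sqrt(-197076) = 2*I*sqrt(49269)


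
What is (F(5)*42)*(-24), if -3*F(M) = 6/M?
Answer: 2016/5 ≈ 403.20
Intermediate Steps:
F(M) = -2/M
(F(5)*42)*(-24) = (-2/5*42)*(-24) = (-2*1/5*42)*(-24) = -2/5*42*(-24) = -84/5*(-24) = 2016/5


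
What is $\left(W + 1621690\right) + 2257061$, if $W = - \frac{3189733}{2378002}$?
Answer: $\frac{9223674445769}{2378002} \approx 3.8787 \cdot 10^{6}$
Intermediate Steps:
$W = - \frac{3189733}{2378002}$ ($W = \left(-3189733\right) \frac{1}{2378002} = - \frac{3189733}{2378002} \approx -1.3414$)
$\left(W + 1621690\right) + 2257061 = \left(- \frac{3189733}{2378002} + 1621690\right) + 2257061 = \frac{3856378873647}{2378002} + 2257061 = \frac{9223674445769}{2378002}$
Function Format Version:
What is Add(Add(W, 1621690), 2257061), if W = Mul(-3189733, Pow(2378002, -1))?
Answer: Rational(9223674445769, 2378002) ≈ 3.8787e+6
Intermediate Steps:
W = Rational(-3189733, 2378002) (W = Mul(-3189733, Rational(1, 2378002)) = Rational(-3189733, 2378002) ≈ -1.3414)
Add(Add(W, 1621690), 2257061) = Add(Add(Rational(-3189733, 2378002), 1621690), 2257061) = Add(Rational(3856378873647, 2378002), 2257061) = Rational(9223674445769, 2378002)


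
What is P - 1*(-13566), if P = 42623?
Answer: 56189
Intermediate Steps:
P - 1*(-13566) = 42623 - 1*(-13566) = 42623 + 13566 = 56189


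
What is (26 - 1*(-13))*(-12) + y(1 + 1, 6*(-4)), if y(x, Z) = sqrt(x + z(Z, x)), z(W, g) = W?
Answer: -468 + I*sqrt(22) ≈ -468.0 + 4.6904*I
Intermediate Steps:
y(x, Z) = sqrt(Z + x) (y(x, Z) = sqrt(x + Z) = sqrt(Z + x))
(26 - 1*(-13))*(-12) + y(1 + 1, 6*(-4)) = (26 - 1*(-13))*(-12) + sqrt(6*(-4) + (1 + 1)) = (26 + 13)*(-12) + sqrt(-24 + 2) = 39*(-12) + sqrt(-22) = -468 + I*sqrt(22)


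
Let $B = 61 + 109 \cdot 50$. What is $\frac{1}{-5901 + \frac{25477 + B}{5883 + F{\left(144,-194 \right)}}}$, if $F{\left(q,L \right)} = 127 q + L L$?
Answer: $- \frac{61807}{364692119} \approx -0.00016948$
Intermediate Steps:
$F{\left(q,L \right)} = L^{2} + 127 q$ ($F{\left(q,L \right)} = 127 q + L^{2} = L^{2} + 127 q$)
$B = 5511$ ($B = 61 + 5450 = 5511$)
$\frac{1}{-5901 + \frac{25477 + B}{5883 + F{\left(144,-194 \right)}}} = \frac{1}{-5901 + \frac{25477 + 5511}{5883 + \left(\left(-194\right)^{2} + 127 \cdot 144\right)}} = \frac{1}{-5901 + \frac{30988}{5883 + \left(37636 + 18288\right)}} = \frac{1}{-5901 + \frac{30988}{5883 + 55924}} = \frac{1}{-5901 + \frac{30988}{61807}} = \frac{1}{- \frac{364692119}{61807}} = - \frac{61807}{364692119}$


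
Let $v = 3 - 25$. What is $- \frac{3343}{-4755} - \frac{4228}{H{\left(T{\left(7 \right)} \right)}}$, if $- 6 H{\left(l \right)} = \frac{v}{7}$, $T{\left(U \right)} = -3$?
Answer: $- \frac{422150167}{52305} \approx -8070.9$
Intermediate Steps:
$v = -22$
$H{\left(l \right)} = \frac{11}{21}$ ($H{\left(l \right)} = - \frac{\left(-22\right) \frac{1}{7}}{6} = \left(- \frac{1}{6}\right) \left(- \frac{22}{7}\right) = \frac{11}{21}$)
$- \frac{3343}{-4755} - \frac{4228}{H{\left(T{\left(7 \right)} \right)}} = - \frac{3343}{-4755} - \frac{4228}{\frac{11}{21}} = \left(-3343\right) \left(- \frac{1}{4755}\right) - \frac{88788}{11} = \frac{3343}{4755} - \frac{88788}{11} = - \frac{422150167}{52305}$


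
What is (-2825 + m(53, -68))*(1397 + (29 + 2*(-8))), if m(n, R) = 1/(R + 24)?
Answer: -87632205/22 ≈ -3.9833e+6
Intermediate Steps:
m(n, R) = 1/(24 + R)
(-2825 + m(53, -68))*(1397 + (29 + 2*(-8))) = (-2825 + 1/(24 - 68))*(1397 + (29 + 2*(-8))) = (-2825 + 1/(-44))*(1397 + (29 - 16)) = (-2825 - 1/44)*(1397 + 13) = -124301/44*1410 = -87632205/22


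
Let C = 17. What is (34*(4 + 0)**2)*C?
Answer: 9248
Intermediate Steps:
(34*(4 + 0)**2)*C = (34*(4 + 0)**2)*17 = (34*4**2)*17 = (34*16)*17 = 544*17 = 9248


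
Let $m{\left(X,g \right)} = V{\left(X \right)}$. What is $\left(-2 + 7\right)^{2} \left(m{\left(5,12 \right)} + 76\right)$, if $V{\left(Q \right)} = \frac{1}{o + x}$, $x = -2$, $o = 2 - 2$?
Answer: $\frac{3775}{2} \approx 1887.5$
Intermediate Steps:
$o = 0$ ($o = 2 - 2 = 0$)
$V{\left(Q \right)} = - \frac{1}{2}$ ($V{\left(Q \right)} = \frac{1}{0 - 2} = \frac{1}{-2} = - \frac{1}{2}$)
$m{\left(X,g \right)} = - \frac{1}{2}$
$\left(-2 + 7\right)^{2} \left(m{\left(5,12 \right)} + 76\right) = \left(-2 + 7\right)^{2} \left(- \frac{1}{2} + 76\right) = 5^{2} \cdot \frac{151}{2} = 25 \cdot \frac{151}{2} = \frac{3775}{2}$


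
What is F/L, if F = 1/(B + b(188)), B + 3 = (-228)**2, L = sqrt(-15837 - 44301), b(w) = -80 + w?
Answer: -I*sqrt(6682)/1044176094 ≈ -7.8285e-8*I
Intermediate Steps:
L = 3*I*sqrt(6682) (L = sqrt(-60138) = 3*I*sqrt(6682) ≈ 245.23*I)
B = 51981 (B = -3 + (-228)**2 = -3 + 51984 = 51981)
F = 1/52089 (F = 1/(51981 + (-80 + 188)) = 1/(51981 + 108) = 1/52089 ≈ 1.9198e-5)
F/L = 1/(52089*((3*I*sqrt(6682)))) = (-I*sqrt(6682)/20046)/52089 = -I*sqrt(6682)/1044176094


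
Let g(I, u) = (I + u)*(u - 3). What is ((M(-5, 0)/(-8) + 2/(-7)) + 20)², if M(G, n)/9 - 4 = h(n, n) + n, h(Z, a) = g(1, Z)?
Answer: 1083681/3136 ≈ 345.56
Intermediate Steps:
g(I, u) = (-3 + u)*(I + u) (g(I, u) = (I + u)*(-3 + u) = (-3 + u)*(I + u))
h(Z, a) = -3 + Z² - 2*Z (h(Z, a) = Z² - 3*1 - 3*Z + 1*Z = Z² - 3 - 3*Z + Z = -3 + Z² - 2*Z)
M(G, n) = 9 - 9*n + 9*n² (M(G, n) = 36 + 9*((-3 + n² - 2*n) + n) = 36 + 9*(-3 + n² - n) = 36 + (-27 - 9*n + 9*n²) = 9 - 9*n + 9*n²)
((M(-5, 0)/(-8) + 2/(-7)) + 20)² = (((9 - 9*0 + 9*0²)/(-8) + 2/(-7)) + 20)² = (((9 + 0 + 9*0)*(-⅛) + 2*(-⅐)) + 20)² = (((9 + 0 + 0)*(-⅛) - 2/7) + 20)² = ((9*(-⅛) - 2/7) + 20)² = ((-9/8 - 2/7) + 20)² = (-79/56 + 20)² = (1041/56)² = 1083681/3136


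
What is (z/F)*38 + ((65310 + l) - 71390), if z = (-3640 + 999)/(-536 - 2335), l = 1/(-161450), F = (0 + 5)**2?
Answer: -2817571426907/463522950 ≈ -6078.6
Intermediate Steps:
F = 25 (F = 5**2 = 25)
l = -1/161450 ≈ -6.1939e-6
z = 2641/2871 (z = -2641/(-2871) = -2641*(-1/2871) = 2641/2871 ≈ 0.91989)
(z/F)*38 + ((65310 + l) - 71390) = ((2641/2871)/25)*38 + ((65310 - 1/161450) - 71390) = ((2641/2871)*(1/25))*38 + (10544299499/161450 - 71390) = (2641/71775)*38 - 981616001/161450 = 100358/71775 - 981616001/161450 = -2817571426907/463522950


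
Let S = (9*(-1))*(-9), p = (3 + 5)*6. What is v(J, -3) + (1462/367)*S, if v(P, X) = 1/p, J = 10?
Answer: 5684623/17616 ≈ 322.70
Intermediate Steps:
p = 48 (p = 8*6 = 48)
v(P, X) = 1/48
S = 81 (S = -9*(-9) = 81)
v(J, -3) + (1462/367)*S = 1/48 + (1462/367)*81 = 1/48 + 118422/367 = 5684623/17616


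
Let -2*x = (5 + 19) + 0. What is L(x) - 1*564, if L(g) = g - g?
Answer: -564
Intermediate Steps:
x = -12 (x = -((5 + 19) + 0)/2 = -(24 + 0)/2 = -½*24 = -12)
L(g) = 0
L(x) - 1*564 = 0 - 1*564 = 0 - 564 = -564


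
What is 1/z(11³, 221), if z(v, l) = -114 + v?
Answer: 1/1217 ≈ 0.00082169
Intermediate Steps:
1/z(11³, 221) = 1/(-114 + 11³) = 1/(-114 + 1331) = 1/1217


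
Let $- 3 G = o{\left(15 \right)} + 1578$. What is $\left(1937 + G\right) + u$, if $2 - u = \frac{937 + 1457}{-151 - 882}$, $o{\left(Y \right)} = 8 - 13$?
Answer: $\frac{4391234}{3099} \approx 1417.0$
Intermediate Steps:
$o{\left(Y \right)} = -5$ ($o{\left(Y \right)} = 8 - 13 = -5$)
$G = - \frac{1573}{3}$ ($G = - \frac{-5 + 1578}{3} = \left(- \frac{1}{3}\right) 1573 = - \frac{1573}{3} \approx -524.33$)
$u = \frac{4460}{1033}$ ($u = 2 - \frac{937 + 1457}{-151 - 882} = 2 - \frac{2394}{-1033} = 2 - 2394 \left(- \frac{1}{1033}\right) = 2 - - \frac{2394}{1033} = 2 + \frac{2394}{1033} = \frac{4460}{1033} \approx 4.3175$)
$\left(1937 + G\right) + u = \left(1937 - \frac{1573}{3}\right) + \frac{4460}{1033} = \frac{4238}{3} + \frac{4460}{1033} = \frac{4391234}{3099}$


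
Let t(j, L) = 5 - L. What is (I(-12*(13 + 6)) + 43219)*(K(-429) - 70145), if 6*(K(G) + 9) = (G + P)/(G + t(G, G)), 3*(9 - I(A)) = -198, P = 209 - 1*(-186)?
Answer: -45559445138/15 ≈ -3.0373e+9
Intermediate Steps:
P = 395 (P = 209 + 186 = 395)
I(A) = 75 (I(A) = 9 - ⅓*(-198) = 9 + 66 = 75)
K(G) = 25/6 + G/30 (K(G) = -9 + ((G + 395)/(G + (5 - G)))/6 = -9 + ((395 + G)/5)/6 = -9 + ((395 + G)*(⅕))/6 = -9 + (79 + G/5)/6 = -9 + (79/6 + G/30) = 25/6 + G/30)
(I(-12*(13 + 6)) + 43219)*(K(-429) - 70145) = (75 + 43219)*((25/6 + (1/30)*(-429)) - 70145) = 43294*((25/6 - 143/10) - 70145) = 43294*(-152/15 - 70145) = 43294*(-1052327/15) = -45559445138/15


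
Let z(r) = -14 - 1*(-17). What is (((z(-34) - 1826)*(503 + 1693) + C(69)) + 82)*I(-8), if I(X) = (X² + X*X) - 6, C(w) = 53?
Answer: -488387106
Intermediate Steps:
z(r) = 3 (z(r) = -14 + 17 = 3)
I(X) = -6 + 2*X² (I(X) = (X² + X²) - 6 = 2*X² - 6 = -6 + 2*X²)
(((z(-34) - 1826)*(503 + 1693) + C(69)) + 82)*I(-8) = (((3 - 1826)*(503 + 1693) + 53) + 82)*(-6 + 2*(-8)²) = ((-1823*2196 + 53) + 82)*(-6 + 2*64) = ((-4003308 + 53) + 82)*(-6 + 128) = (-4003255 + 82)*122 = -4003173*122 = -488387106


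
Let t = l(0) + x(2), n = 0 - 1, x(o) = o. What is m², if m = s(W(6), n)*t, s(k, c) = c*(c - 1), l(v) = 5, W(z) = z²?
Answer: 196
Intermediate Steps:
n = -1
s(k, c) = c*(-1 + c)
t = 7 (t = 5 + 2 = 7)
m = 14 (m = -(-1 - 1)*7 = -1*(-2)*7 = 2*7 = 14)
m² = 14² = 196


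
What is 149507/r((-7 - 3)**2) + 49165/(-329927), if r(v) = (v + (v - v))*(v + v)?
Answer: 48343095989/6598540000 ≈ 7.3263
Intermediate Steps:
r(v) = 2*v**2 (r(v) = (v + 0)*(2*v) = v*(2*v) = 2*v**2)
149507/r((-7 - 3)**2) + 49165/(-329927) = 149507/((2*((-7 - 3)**2)**2)) + 49165/(-329927) = 149507/((2*((-10)**2)**2)) + 49165*(-1/329927) = 149507/((2*100**2)) - 49165/329927 = 149507/((2*10000)) - 49165/329927 = 149507/20000 - 49165/329927 = 48343095989/6598540000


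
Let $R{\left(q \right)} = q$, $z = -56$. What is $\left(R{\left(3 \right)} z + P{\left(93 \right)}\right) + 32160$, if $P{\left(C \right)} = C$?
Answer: $32085$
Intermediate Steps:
$\left(R{\left(3 \right)} z + P{\left(93 \right)}\right) + 32160 = \left(3 \left(-56\right) + 93\right) + 32160 = \left(-168 + 93\right) + 32160 = -75 + 32160 = 32085$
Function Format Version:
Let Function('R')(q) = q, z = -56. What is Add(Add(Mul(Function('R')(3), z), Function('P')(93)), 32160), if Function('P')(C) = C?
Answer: 32085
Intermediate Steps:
Add(Add(Mul(Function('R')(3), z), Function('P')(93)), 32160) = Add(Add(Mul(3, -56), 93), 32160) = Add(Add(-168, 93), 32160) = Add(-75, 32160) = 32085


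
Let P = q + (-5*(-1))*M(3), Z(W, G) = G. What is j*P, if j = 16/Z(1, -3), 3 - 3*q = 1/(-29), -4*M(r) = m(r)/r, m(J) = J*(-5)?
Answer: -10108/261 ≈ -38.728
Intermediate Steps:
m(J) = -5*J
M(r) = 5/4 (M(r) = -(-5*r)/(4*r) = -¼*(-5) = 5/4)
q = 88/87 (q = 1 - ⅓/(-29) = 1 - ⅓*(-1/29) = 1 + 1/87 = 88/87 ≈ 1.0115)
P = 2527/348 (P = 88/87 - 5*(-1)*(5/4) = 88/87 + 5*(5/4) = 88/87 + 25/4 = 2527/348 ≈ 7.2615)
j = -16/3 (j = 16/(-3) = 16*(-⅓) = -16/3 ≈ -5.3333)
j*P = -16/3*2527/348 = -10108/261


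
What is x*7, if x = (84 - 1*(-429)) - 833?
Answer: -2240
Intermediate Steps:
x = -320 (x = (84 + 429) - 833 = 513 - 833 = -320)
x*7 = -320*7 = -2240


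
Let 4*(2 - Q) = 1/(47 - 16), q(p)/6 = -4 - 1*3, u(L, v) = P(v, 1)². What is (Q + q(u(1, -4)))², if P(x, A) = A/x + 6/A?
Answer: 24611521/15376 ≈ 1600.6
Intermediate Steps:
P(x, A) = 6/A + A/x
u(L, v) = (6 + 1/v)² (u(L, v) = (6/1 + 1/v)² = (6*1 + 1/v)² = (6 + 1/v)²)
q(p) = -42 (q(p) = 6*(-4 - 1*3) = 6*(-4 - 3) = 6*(-7) = -42)
Q = 247/124 (Q = 2 - 1/(4*(47 - 16)) = 2 - ¼/31 = 2 - ¼*1/31 = 2 - 1/124 = 247/124 ≈ 1.9919)
(Q + q(u(1, -4)))² = (247/124 - 42)² = (-4961/124)² = 24611521/15376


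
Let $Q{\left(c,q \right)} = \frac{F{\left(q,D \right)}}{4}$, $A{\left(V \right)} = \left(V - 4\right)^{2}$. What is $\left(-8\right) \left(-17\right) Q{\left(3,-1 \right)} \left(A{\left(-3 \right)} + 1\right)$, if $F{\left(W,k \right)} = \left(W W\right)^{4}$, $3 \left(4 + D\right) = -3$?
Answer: $1700$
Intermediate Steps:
$D = -5$ ($D = -4 + \frac{1}{3} \left(-3\right) = -4 - 1 = -5$)
$F{\left(W,k \right)} = W^{8}$ ($F{\left(W,k \right)} = \left(W^{2}\right)^{4} = W^{8}$)
$A{\left(V \right)} = \left(-4 + V\right)^{2}$
$Q{\left(c,q \right)} = \frac{q^{8}}{4}$
$\left(-8\right) \left(-17\right) Q{\left(3,-1 \right)} \left(A{\left(-3 \right)} + 1\right) = \left(-8\right) \left(-17\right) \frac{\left(-1\right)^{8}}{4} \left(\left(-4 - 3\right)^{2} + 1\right) = 136 \cdot \frac{1}{4} \cdot 1 \left(\left(-7\right)^{2} + 1\right) = 136 \frac{49 + 1}{4} = 136 \cdot \frac{1}{4} \cdot 50 = 136 \cdot \frac{25}{2} = 1700$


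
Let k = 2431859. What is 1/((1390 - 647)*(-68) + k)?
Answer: 1/2381335 ≈ 4.1993e-7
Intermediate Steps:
1/((1390 - 647)*(-68) + k) = 1/((1390 - 647)*(-68) + 2431859) = 1/(743*(-68) + 2431859) = 1/(-50524 + 2431859) = 1/2381335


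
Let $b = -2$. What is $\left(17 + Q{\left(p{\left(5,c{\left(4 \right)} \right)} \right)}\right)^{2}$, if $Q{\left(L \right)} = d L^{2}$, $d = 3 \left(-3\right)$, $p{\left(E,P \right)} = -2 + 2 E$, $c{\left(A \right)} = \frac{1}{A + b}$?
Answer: $312481$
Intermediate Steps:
$c{\left(A \right)} = \frac{1}{-2 + A}$ ($c{\left(A \right)} = \frac{1}{A - 2} = \frac{1}{-2 + A}$)
$d = -9$
$Q{\left(L \right)} = - 9 L^{2}$
$\left(17 + Q{\left(p{\left(5,c{\left(4 \right)} \right)} \right)}\right)^{2} = \left(17 - 9 \left(-2 + 2 \cdot 5\right)^{2}\right)^{2} = \left(17 - 9 \left(-2 + 10\right)^{2}\right)^{2} = \left(17 - 9 \cdot 8^{2}\right)^{2} = \left(17 - 576\right)^{2} = \left(-559\right)^{2} = 312481$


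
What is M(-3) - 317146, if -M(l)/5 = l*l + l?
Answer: -317176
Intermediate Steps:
M(l) = -5*l - 5*l² (M(l) = -5*(l*l + l) = -5*(l² + l) = -5*(l + l²) = -5*l - 5*l²)
M(-3) - 317146 = -5*(-3)*(1 - 3) - 317146 = -5*(-3)*(-2) - 317146 = -30 - 317146 = -317176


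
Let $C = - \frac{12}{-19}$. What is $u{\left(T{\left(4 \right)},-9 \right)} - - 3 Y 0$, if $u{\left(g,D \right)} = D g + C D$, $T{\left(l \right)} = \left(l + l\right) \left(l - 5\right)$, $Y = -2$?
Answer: $\frac{1260}{19} \approx 66.316$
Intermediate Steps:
$T{\left(l \right)} = 2 l \left(-5 + l\right)$
$C = \frac{12}{19}$ ($C = \left(-12\right) \left(- \frac{1}{19}\right) = \frac{12}{19} \approx 0.63158$)
$u{\left(g,D \right)} = \frac{12 D}{19} + D g$ ($u{\left(g,D \right)} = D g + \frac{12 D}{19} = \frac{12 D}{19} + D g$)
$u{\left(T{\left(4 \right)},-9 \right)} - - 3 Y 0 = \frac{1}{19} \left(-9\right) \left(12 + 19 \cdot 2 \cdot 4 \left(-5 + 4\right)\right) - \left(-3\right) \left(-2\right) 0 = \frac{1}{19} \left(-9\right) \left(12 + 19 \cdot 2 \cdot 4 \left(-1\right)\right) - 6 \cdot 0 = \frac{1}{19} \left(-9\right) \left(12 + 19 \left(-8\right)\right) - 0 = \frac{1}{19} \left(-9\right) \left(12 - 152\right) + 0 = \frac{1}{19} \left(-9\right) \left(-140\right) + 0 = \frac{1260}{19} + 0 = \frac{1260}{19}$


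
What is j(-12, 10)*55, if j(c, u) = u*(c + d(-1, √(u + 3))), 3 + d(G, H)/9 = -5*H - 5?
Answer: -46200 - 24750*√13 ≈ -1.3544e+5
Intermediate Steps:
d(G, H) = -72 - 45*H (d(G, H) = -27 + 9*(-5*H - 5) = -27 + 9*(-5 - 5*H) = -27 + (-45 - 45*H) = -72 - 45*H)
j(c, u) = u*(-72 + c - 45*√(3 + u)) (j(c, u) = u*(c + (-72 - 45*√(u + 3))) = u*(c + (-72 - 45*√(3 + u))) = u*(-72 + c - 45*√(3 + u)))
j(-12, 10)*55 = (10*(-72 - 12 - 45*√(3 + 10)))*55 = (10*(-72 - 12 - 45*√13))*55 = (10*(-84 - 45*√13))*55 = (-840 - 450*√13)*55 = -46200 - 24750*√13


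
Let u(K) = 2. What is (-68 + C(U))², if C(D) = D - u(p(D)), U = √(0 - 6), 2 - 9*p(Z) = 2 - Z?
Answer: (70 - I*√6)² ≈ 4894.0 - 342.93*I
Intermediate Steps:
p(Z) = Z/9 (p(Z) = 2/9 - (2 - Z)/9 = 2/9 + (-2/9 + Z/9) = Z/9)
U = I*√6 (U = √(-6) = I*√6 ≈ 2.4495*I)
C(D) = -2 + D (C(D) = D - 1*2 = D - 2 = -2 + D)
(-68 + C(U))² = (-68 + (-2 + I*√6))² = (-70 + I*√6)²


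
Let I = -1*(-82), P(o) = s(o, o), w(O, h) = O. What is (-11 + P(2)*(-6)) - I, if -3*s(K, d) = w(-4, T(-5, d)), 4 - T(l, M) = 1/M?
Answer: -101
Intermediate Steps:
T(l, M) = 4 - 1/M
s(K, d) = 4/3 (s(K, d) = -⅓*(-4) = 4/3)
P(o) = 4/3
I = 82
(-11 + P(2)*(-6)) - I = (-11 + (4/3)*(-6)) - 1*82 = (-11 - 8) - 82 = -19 - 82 = -101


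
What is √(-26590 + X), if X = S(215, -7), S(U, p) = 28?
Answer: I*√26562 ≈ 162.98*I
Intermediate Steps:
X = 28
√(-26590 + X) = √(-26590 + 28) = √(-26562) = I*√26562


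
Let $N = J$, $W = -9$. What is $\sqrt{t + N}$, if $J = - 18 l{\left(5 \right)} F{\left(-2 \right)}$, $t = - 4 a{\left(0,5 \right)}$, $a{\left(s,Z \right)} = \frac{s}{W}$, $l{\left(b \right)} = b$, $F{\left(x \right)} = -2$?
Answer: $6 \sqrt{5} \approx 13.416$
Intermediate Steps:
$a{\left(s,Z \right)} = - \frac{s}{9}$ ($a{\left(s,Z \right)} = \frac{s}{-9} = s \left(- \frac{1}{9}\right) = - \frac{s}{9}$)
$t = 0$ ($t = - 4 \left(\left(- \frac{1}{9}\right) 0\right) = \left(-4\right) 0 = 0$)
$J = 180$ ($J = \left(-18\right) 5 \left(-2\right) = \left(-90\right) \left(-2\right) = 180$)
$N = 180$
$\sqrt{t + N} = \sqrt{0 + 180} = \sqrt{180} = 6 \sqrt{5}$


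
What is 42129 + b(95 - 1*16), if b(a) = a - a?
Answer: 42129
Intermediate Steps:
b(a) = 0
42129 + b(95 - 1*16) = 42129 + 0 = 42129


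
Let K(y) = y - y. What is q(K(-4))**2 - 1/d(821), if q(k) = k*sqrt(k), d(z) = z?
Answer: -1/821 ≈ -0.0012180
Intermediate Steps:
K(y) = 0
q(k) = k**(3/2)
q(K(-4))**2 - 1/d(821) = (0**(3/2))**2 - 1/821 = 0**2 - 1*1/821 = 0 - 1/821 = -1/821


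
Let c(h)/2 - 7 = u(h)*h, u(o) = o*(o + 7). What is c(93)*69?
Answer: 119357166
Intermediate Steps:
u(o) = o*(7 + o)
c(h) = 14 + 2*h²*(7 + h) (c(h) = 14 + 2*((h*(7 + h))*h) = 14 + 2*(h²*(7 + h)) = 14 + 2*h²*(7 + h))
c(93)*69 = (14 + 2*93²*(7 + 93))*69 = (14 + 2*8649*100)*69 = (14 + 1729800)*69 = 1729814*69 = 119357166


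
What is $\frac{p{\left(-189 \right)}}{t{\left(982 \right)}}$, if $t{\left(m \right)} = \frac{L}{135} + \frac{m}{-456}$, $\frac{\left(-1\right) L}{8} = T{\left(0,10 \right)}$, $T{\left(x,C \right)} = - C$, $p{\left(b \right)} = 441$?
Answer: $- \frac{904932}{3203} \approx -282.53$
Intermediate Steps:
$L = 80$ ($L = - 8 \left(\left(-1\right) 10\right) = \left(-8\right) \left(-10\right) = 80$)
$t{\left(m \right)} = \frac{16}{27} - \frac{m}{456}$ ($t{\left(m \right)} = \frac{80}{135} + \frac{m}{-456} = 80 \cdot \frac{1}{135} + m \left(- \frac{1}{456}\right) = \frac{16}{27} - \frac{m}{456}$)
$\frac{p{\left(-189 \right)}}{t{\left(982 \right)}} = \frac{441}{\frac{16}{27} - \frac{491}{228}} = \frac{441}{- \frac{3203}{2052}} = 441 \left(- \frac{2052}{3203}\right) = - \frac{904932}{3203}$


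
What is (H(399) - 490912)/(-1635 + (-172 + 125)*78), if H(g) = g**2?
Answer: 331711/5301 ≈ 62.575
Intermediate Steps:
(H(399) - 490912)/(-1635 + (-172 + 125)*78) = (399**2 - 490912)/(-1635 + (-172 + 125)*78) = (159201 - 490912)/(-1635 - 47*78) = -331711/(-1635 - 3666) = -331711/(-5301) = -331711*(-1/5301) = 331711/5301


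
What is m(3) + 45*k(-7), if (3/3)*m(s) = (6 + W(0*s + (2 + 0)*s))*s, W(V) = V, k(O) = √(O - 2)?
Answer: 36 + 135*I ≈ 36.0 + 135.0*I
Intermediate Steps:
k(O) = √(-2 + O)
m(s) = s*(6 + 2*s) (m(s) = (6 + (0*s + (2 + 0)*s))*s = (6 + (0 + 2*s))*s = (6 + 2*s)*s = s*(6 + 2*s))
m(3) + 45*k(-7) = 2*3*(3 + 3) + 45*√(-2 - 7) = 2*3*6 + 45*√(-9) = 36 + 45*(3*I) = 36 + 135*I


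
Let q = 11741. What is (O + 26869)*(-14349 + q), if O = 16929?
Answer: -114225184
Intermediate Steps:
(O + 26869)*(-14349 + q) = (16929 + 26869)*(-14349 + 11741) = 43798*(-2608) = -114225184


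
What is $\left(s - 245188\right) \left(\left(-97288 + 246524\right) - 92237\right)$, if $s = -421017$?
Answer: $-37973018795$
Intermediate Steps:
$\left(s - 245188\right) \left(\left(-97288 + 246524\right) - 92237\right) = \left(-421017 - 245188\right) \left(\left(-97288 + 246524\right) - 92237\right) = - 666205 \left(149236 - 92237\right) = \left(-666205\right) 56999 = -37973018795$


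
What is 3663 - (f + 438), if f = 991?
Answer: 2234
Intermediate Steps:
3663 - (f + 438) = 3663 - (991 + 438) = 3663 - 1*1429 = 3663 - 1429 = 2234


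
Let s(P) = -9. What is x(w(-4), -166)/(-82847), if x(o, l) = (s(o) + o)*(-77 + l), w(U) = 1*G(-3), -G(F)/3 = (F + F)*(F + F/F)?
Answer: -10935/82847 ≈ -0.13199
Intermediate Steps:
G(F) = -6*F*(1 + F) (G(F) = -3*(F + F)*(F + F/F) = -3*2*F*(F + 1) = -3*2*F*(1 + F) = -6*F*(1 + F))
w(U) = -36 (w(U) = 1*(-6*(-3)*(1 - 3)) = 1*(-6*(-3)*(-2)) = 1*(-36) = -36)
x(o, l) = (-77 + l)*(-9 + o) (x(o, l) = (-9 + o)*(-77 + l) = (-77 + l)*(-9 + o))
x(w(-4), -166)/(-82847) = (693 - 77*(-36) - 9*(-166) - 166*(-36))/(-82847) = (693 + 2772 + 1494 + 5976)*(-1/82847) = 10935*(-1/82847) = -10935/82847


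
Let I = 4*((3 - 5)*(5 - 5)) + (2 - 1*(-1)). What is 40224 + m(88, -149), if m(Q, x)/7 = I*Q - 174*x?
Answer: 223554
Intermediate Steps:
I = 3 (I = 4*(-2*0) + (2 + 1) = 4*0 + 3 = 0 + 3 = 3)
m(Q, x) = -1218*x + 21*Q (m(Q, x) = 7*(3*Q - 174*x) = 7*(-174*x + 3*Q) = -1218*x + 21*Q)
40224 + m(88, -149) = 40224 + (-1218*(-149) + 21*88) = 40224 + (181482 + 1848) = 40224 + 183330 = 223554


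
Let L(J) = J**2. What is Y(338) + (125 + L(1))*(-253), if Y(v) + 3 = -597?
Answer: -32478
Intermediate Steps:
Y(v) = -600 (Y(v) = -3 - 597 = -600)
Y(338) + (125 + L(1))*(-253) = -600 + (125 + 1**2)*(-253) = -600 + (125 + 1)*(-253) = -600 + 126*(-253) = -600 - 31878 = -32478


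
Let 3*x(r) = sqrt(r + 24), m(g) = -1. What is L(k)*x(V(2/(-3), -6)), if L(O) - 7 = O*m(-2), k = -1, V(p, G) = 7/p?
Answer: 4*sqrt(6) ≈ 9.7980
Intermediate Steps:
x(r) = sqrt(24 + r)/3 (x(r) = sqrt(r + 24)/3 = sqrt(24 + r)/3)
L(O) = 7 - O (L(O) = 7 + O*(-1) = 7 - O)
L(k)*x(V(2/(-3), -6)) = (7 - 1*(-1))*(sqrt(24 + 7/((2/(-3))))/3) = (7 + 1)*(sqrt(24 + 7/((2*(-1/3))))/3) = 8*(sqrt(24 + 7/(-2/3))/3) = 8*(sqrt(24 + 7*(-3/2))/3) = 8*(sqrt(24 - 21/2)/3) = 8*(sqrt(27/2)/3) = 8*((3*sqrt(6)/2)/3) = 8*(sqrt(6)/2) = 4*sqrt(6)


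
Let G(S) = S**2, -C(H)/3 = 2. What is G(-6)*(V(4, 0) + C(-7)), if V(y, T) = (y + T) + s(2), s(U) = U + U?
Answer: 72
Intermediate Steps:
s(U) = 2*U
C(H) = -6 (C(H) = -3*2 = -6)
V(y, T) = 4 + T + y (V(y, T) = (y + T) + 2*2 = (T + y) + 4 = 4 + T + y)
G(-6)*(V(4, 0) + C(-7)) = (-6)**2*((4 + 0 + 4) - 6) = 36*(8 - 6) = 36*2 = 72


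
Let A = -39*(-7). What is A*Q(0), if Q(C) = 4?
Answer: 1092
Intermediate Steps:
A = 273
A*Q(0) = 273*4 = 1092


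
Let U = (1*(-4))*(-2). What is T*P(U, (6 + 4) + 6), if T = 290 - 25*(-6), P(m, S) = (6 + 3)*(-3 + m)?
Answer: 19800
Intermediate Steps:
U = 8 (U = -4*(-2) = 8)
P(m, S) = -27 + 9*m (P(m, S) = 9*(-3 + m) = -27 + 9*m)
T = 440 (T = 290 + 150 = 440)
T*P(U, (6 + 4) + 6) = 440*(-27 + 9*8) = 440*(-27 + 72) = 440*45 = 19800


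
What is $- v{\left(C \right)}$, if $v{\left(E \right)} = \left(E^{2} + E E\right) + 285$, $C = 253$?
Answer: $-128303$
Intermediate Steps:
$v{\left(E \right)} = 285 + 2 E^{2}$ ($v{\left(E \right)} = \left(E^{2} + E^{2}\right) + 285 = 2 E^{2} + 285 = 285 + 2 E^{2}$)
$- v{\left(C \right)} = - (285 + 2 \cdot 253^{2}) = - (285 + 2 \cdot 64009) = - (285 + 128018) = \left(-1\right) 128303 = -128303$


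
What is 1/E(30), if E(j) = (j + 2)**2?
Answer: 1/1024 ≈ 0.00097656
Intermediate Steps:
E(j) = (2 + j)**2
1/E(30) = 1/((2 + 30)**2) = 1/(32**2) = 1/1024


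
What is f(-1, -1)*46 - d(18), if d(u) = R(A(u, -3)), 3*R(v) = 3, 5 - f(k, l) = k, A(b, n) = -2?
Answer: 275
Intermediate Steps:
f(k, l) = 5 - k
R(v) = 1 (R(v) = (⅓)*3 = 1)
d(u) = 1
f(-1, -1)*46 - d(18) = (5 - 1*(-1))*46 - 1*1 = (5 + 1)*46 - 1 = 6*46 - 1 = 276 - 1 = 275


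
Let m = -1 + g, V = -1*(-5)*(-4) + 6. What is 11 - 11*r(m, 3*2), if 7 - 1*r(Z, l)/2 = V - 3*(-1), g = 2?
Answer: -385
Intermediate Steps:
V = -14 (V = 5*(-4) + 6 = -20 + 6 = -14)
m = 1 (m = -1 + 2 = 1)
r(Z, l) = 36 (r(Z, l) = 14 - 2*(-14 - 3*(-1)) = 14 - 2*(-14 + 3) = 14 - 2*(-11) = 14 + 22 = 36)
11 - 11*r(m, 3*2) = 11 - 11*36 = 11 - 396 = -385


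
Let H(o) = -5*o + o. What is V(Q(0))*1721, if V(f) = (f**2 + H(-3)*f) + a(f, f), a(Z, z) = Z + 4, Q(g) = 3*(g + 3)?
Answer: 347642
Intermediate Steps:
Q(g) = 9 + 3*g (Q(g) = 3*(3 + g) = 9 + 3*g)
a(Z, z) = 4 + Z
H(o) = -4*o
V(f) = 4 + f**2 + 13*f (V(f) = (f**2 + (-4*(-3))*f) + (4 + f) = (f**2 + 12*f) + (4 + f) = 4 + f**2 + 13*f)
V(Q(0))*1721 = (4 + (9 + 3*0)**2 + 13*(9 + 3*0))*1721 = (4 + (9 + 0)**2 + 13*(9 + 0))*1721 = (4 + 9**2 + 13*9)*1721 = (4 + 81 + 117)*1721 = 202*1721 = 347642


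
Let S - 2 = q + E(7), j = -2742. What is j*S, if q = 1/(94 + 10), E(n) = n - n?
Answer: -286539/52 ≈ -5510.4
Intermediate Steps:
E(n) = 0
q = 1/104 ≈ 0.0096154
S = 209/104 (S = 2 + (1/104 + 0) = 2 + 1/104 = 209/104 ≈ 2.0096)
j*S = -2742*209/104 = -286539/52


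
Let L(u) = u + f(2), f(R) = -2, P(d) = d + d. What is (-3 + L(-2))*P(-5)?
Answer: 70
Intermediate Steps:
P(d) = 2*d
L(u) = -2 + u (L(u) = u - 2 = -2 + u)
(-3 + L(-2))*P(-5) = (-3 + (-2 - 2))*(2*(-5)) = (-3 - 4)*(-10) = -7*(-10) = 70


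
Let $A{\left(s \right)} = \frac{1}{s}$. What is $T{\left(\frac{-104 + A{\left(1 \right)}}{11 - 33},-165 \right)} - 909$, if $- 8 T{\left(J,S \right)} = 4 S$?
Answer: $- \frac{1653}{2} \approx -826.5$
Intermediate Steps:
$T{\left(J,S \right)} = - \frac{S}{2}$ ($T{\left(J,S \right)} = - \frac{4 S}{8} = - \frac{S}{2}$)
$T{\left(\frac{-104 + A{\left(1 \right)}}{11 - 33},-165 \right)} - 909 = \left(- \frac{1}{2}\right) \left(-165\right) - 909 = \frac{165}{2} - 909 = - \frac{1653}{2}$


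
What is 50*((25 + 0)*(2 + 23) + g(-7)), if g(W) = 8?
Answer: 31650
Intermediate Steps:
50*((25 + 0)*(2 + 23) + g(-7)) = 50*((25 + 0)*(2 + 23) + 8) = 50*(25*25 + 8) = 50*(625 + 8) = 50*633 = 31650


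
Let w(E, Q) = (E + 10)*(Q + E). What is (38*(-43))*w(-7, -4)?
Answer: 53922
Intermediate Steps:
w(E, Q) = (10 + E)*(E + Q)
(38*(-43))*w(-7, -4) = (38*(-43))*((-7)**2 + 10*(-7) + 10*(-4) - 7*(-4)) = -1634*(49 - 70 - 40 + 28) = -1634*(-33) = 53922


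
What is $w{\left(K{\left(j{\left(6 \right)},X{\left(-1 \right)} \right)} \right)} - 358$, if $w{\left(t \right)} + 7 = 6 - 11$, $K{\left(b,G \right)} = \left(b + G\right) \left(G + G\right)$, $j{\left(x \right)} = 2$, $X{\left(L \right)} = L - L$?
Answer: $-370$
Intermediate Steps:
$X{\left(L \right)} = 0$
$K{\left(b,G \right)} = 2 G \left(G + b\right)$ ($K{\left(b,G \right)} = \left(G + b\right) 2 G = 2 G \left(G + b\right)$)
$w{\left(t \right)} = -12$ ($w{\left(t \right)} = -7 + \left(6 - 11\right) = -7 - 5 = -12$)
$w{\left(K{\left(j{\left(6 \right)},X{\left(-1 \right)} \right)} \right)} - 358 = -12 - 358 = -370$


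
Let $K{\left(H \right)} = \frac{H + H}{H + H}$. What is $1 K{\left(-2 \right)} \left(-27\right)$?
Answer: $-27$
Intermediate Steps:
$K{\left(H \right)} = 1$ ($K{\left(H \right)} = \frac{2 H}{2 H} = 2 H \frac{1}{2 H} = 1$)
$1 K{\left(-2 \right)} \left(-27\right) = 1 \cdot 1 \left(-27\right) = 1 \left(-27\right) = -27$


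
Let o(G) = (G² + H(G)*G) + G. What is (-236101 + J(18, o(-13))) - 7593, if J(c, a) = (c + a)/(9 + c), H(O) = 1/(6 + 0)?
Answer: -39477397/162 ≈ -2.4369e+5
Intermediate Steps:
H(O) = ⅙ (H(O) = 1/6 = ⅙)
o(G) = G² + 7*G/6 (o(G) = (G² + G/6) + G = G² + 7*G/6)
J(c, a) = (a + c)/(9 + c)
(-236101 + J(18, o(-13))) - 7593 = (-236101 + ((⅙)*(-13)*(7 + 6*(-13)) + 18)/(9 + 18)) - 7593 = (-236101 + ((⅙)*(-13)*(7 - 78) + 18)/27) - 7593 = (-236101 + ((⅙)*(-13)*(-71) + 18)/27) - 7593 = (-236101 + (923/6 + 18)/27) - 7593 = (-236101 + (1/27)*(1031/6)) - 7593 = (-236101 + 1031/162) - 7593 = -38247331/162 - 7593 = -39477397/162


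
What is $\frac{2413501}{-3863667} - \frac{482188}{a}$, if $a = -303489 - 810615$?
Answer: $- \frac{22941034853}{119570190538} \approx -0.19186$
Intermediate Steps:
$a = -1114104$
$\frac{2413501}{-3863667} - \frac{482188}{a} = \frac{2413501}{-3863667} - \frac{482188}{-1114104} = 2413501 \left(- \frac{1}{3863667}\right) - - \frac{120547}{278526} = - \frac{2413501}{3863667} + \frac{120547}{278526} = - \frac{22941034853}{119570190538}$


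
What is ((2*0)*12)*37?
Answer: 0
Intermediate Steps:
((2*0)*12)*37 = (0*12)*37 = 0*37 = 0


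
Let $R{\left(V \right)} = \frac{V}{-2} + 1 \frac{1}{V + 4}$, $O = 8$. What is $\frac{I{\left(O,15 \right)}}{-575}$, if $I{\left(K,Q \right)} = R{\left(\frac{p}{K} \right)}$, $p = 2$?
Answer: $- \frac{3}{15640} \approx -0.00019182$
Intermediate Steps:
$R{\left(V \right)} = \frac{1}{4 + V} - \frac{V}{2}$ ($R{\left(V \right)} = V \left(- \frac{1}{2}\right) + 1 \frac{1}{4 + V} = - \frac{V}{2} + \frac{1}{4 + V} = \frac{1}{4 + V} - \frac{V}{2}$)
$I{\left(K,Q \right)} = \frac{2 - \frac{8}{K} - \frac{4}{K^{2}}}{2 \left(4 + \frac{2}{K}\right)}$ ($I{\left(K,Q \right)} = \frac{2 - \left(\frac{2}{K}\right)^{2} - 4 \frac{2}{K}}{2 \left(4 + \frac{2}{K}\right)} = \frac{2 - \frac{4}{K^{2}} - \frac{8}{K}}{2 \left(4 + \frac{2}{K}\right)} = \frac{2 - \frac{8}{K} - \frac{4}{K^{2}}}{2 \left(4 + \frac{2}{K}\right)}$)
$\frac{I{\left(O,15 \right)}}{-575} = \frac{\frac{1}{2} \cdot \frac{1}{8} \frac{1}{1 + 2 \cdot 8} \left(-2 + 8^{2} - 32\right)}{-575} = \frac{1}{2} \cdot \frac{1}{8} \frac{1}{1 + 16} \left(-2 + 64 - 32\right) \left(- \frac{1}{575}\right) = \frac{1}{2} \cdot \frac{1}{8} \cdot \frac{1}{17} \cdot 30 \left(- \frac{1}{575}\right) = \frac{15}{136} \left(- \frac{1}{575}\right) = - \frac{3}{15640}$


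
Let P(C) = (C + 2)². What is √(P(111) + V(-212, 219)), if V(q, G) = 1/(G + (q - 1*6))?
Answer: √12770 ≈ 113.00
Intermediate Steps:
P(C) = (2 + C)²
V(q, G) = 1/(-6 + G + q) (V(q, G) = 1/(G + (q - 6)) = 1/(G + (-6 + q)) = 1/(-6 + G + q))
√(P(111) + V(-212, 219)) = √((2 + 111)² + 1/(-6 + 219 - 212)) = √(113² + 1/1) = √(12769 + 1) = √12770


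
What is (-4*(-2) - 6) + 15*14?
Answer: 212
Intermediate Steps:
(-4*(-2) - 6) + 15*14 = (8 - 6) + 210 = 2 + 210 = 212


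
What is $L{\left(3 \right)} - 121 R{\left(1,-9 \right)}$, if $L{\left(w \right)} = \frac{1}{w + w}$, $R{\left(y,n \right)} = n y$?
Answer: $\frac{6535}{6} \approx 1089.2$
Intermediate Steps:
$L{\left(w \right)} = \frac{1}{2 w}$
$L{\left(3 \right)} - 121 R{\left(1,-9 \right)} = \frac{1}{2 \cdot 3} - 121 \left(\left(-9\right) 1\right) = \frac{1}{2} \cdot \frac{1}{3} - -1089 = \frac{1}{6} + 1089 = \frac{6535}{6}$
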